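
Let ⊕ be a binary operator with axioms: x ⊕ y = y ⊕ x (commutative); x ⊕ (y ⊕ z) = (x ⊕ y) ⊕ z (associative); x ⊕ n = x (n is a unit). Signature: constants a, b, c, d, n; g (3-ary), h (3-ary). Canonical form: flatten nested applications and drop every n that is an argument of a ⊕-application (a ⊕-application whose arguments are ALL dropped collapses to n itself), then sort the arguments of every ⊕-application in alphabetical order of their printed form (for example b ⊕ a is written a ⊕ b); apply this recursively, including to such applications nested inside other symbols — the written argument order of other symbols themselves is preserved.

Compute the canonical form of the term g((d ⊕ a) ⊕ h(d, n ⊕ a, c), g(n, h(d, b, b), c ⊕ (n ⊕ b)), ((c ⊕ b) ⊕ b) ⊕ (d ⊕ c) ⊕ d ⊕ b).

Work inside:  ((c ⊕ b) ⊕ b) ⊕ (d ⊕ c) ⊕ d ⊕ b
Un-nest:  c ⊕ b ⊕ b ⊕ d ⊕ c ⊕ d ⊕ b
Sort:  b ⊕ b ⊕ b ⊕ c ⊕ c ⊕ d ⊕ d
Rebuild:  g(a ⊕ d ⊕ h(d, a, c), g(n, h(d, b, b), b ⊕ c), b ⊕ b ⊕ b ⊕ c ⊕ c ⊕ d ⊕ d)

Answer: g(a ⊕ d ⊕ h(d, a, c), g(n, h(d, b, b), b ⊕ c), b ⊕ b ⊕ b ⊕ c ⊕ c ⊕ d ⊕ d)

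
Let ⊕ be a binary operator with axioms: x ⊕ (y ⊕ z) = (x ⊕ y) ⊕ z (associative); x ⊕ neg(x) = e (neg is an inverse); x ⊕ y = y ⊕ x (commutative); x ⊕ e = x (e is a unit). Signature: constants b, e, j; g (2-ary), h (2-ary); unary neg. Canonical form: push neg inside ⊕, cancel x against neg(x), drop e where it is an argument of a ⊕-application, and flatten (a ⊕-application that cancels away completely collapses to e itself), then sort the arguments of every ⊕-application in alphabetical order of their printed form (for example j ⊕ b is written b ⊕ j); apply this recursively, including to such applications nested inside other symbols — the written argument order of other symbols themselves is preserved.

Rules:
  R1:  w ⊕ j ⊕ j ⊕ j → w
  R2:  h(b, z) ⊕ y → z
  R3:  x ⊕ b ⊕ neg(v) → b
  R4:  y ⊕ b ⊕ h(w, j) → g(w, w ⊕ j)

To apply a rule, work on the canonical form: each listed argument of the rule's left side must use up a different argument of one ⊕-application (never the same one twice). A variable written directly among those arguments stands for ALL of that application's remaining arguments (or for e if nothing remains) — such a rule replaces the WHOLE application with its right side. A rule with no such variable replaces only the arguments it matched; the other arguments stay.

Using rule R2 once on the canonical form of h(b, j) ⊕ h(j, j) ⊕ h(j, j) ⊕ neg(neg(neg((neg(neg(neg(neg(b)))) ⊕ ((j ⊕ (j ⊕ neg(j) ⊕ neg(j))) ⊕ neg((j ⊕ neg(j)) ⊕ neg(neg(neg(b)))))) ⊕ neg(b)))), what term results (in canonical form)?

Canonical form:  h(b, j) ⊕ h(j, j) ⊕ h(j, j) ⊕ neg(b)
R2 matches:  uses h(b, j);  y := h(j, j) ⊕ h(j, j) ⊕ neg(b), z := j
Every leftover argument binds to the variable; the entire application is replaced.
New term:  j

Answer: j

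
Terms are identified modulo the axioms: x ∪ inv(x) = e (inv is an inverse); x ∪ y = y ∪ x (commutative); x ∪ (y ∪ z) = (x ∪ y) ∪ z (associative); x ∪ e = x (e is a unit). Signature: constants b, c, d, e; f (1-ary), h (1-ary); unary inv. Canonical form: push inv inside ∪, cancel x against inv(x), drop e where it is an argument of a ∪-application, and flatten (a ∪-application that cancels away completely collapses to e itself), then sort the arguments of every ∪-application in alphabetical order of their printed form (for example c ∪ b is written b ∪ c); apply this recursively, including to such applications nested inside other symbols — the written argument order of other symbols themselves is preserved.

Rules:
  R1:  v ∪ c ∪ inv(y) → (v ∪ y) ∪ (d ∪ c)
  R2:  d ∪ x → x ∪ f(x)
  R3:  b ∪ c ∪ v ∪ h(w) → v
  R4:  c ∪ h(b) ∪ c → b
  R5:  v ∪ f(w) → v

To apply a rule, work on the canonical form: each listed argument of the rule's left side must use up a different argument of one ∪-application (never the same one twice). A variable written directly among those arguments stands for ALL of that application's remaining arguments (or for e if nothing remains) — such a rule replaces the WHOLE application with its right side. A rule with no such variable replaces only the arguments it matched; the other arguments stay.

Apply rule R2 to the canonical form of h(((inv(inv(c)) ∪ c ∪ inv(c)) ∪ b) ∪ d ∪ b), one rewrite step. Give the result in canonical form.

Canonical form:  h(b ∪ b ∪ c ∪ d)
R2 matches:  uses d;  x := b ∪ b ∪ c
Every leftover argument binds to the variable; the entire application is replaced.
Result:  h(b ∪ b ∪ c ∪ f(b ∪ b ∪ c))

Answer: h(b ∪ b ∪ c ∪ f(b ∪ b ∪ c))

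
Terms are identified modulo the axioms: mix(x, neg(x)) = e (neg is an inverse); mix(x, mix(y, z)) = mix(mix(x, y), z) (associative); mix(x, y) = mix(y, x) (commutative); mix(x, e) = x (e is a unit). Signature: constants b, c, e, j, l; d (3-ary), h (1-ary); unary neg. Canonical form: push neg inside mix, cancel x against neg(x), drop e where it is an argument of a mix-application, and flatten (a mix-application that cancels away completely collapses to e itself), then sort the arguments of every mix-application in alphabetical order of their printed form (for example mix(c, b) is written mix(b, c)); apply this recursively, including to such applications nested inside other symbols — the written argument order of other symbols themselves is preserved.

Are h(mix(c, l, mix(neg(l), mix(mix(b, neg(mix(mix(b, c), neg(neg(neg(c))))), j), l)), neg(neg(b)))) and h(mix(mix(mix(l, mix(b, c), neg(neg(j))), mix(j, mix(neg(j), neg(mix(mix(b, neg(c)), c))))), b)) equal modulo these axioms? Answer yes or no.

Left:  h(mix(c, l, mix(neg(l), mix(mix(b, neg(mix(mix(b, c), neg(neg(neg(c))))), j), l)), neg(neg(b))))
  Work inside:  mix(c, l, mix(neg(l), mix(mix(b, neg(mix(mix(b, c), neg(neg(neg(c))))), j), l)), neg(neg(b)))
  Push neg inside:  distribute neg over mix and collapse double neg
  Collect:  mix(c, l, b, j)
  Order the arguments:  mix(b, c, j, l)
  Rebuild:  h(mix(b, c, j, l))
Right:  h(mix(mix(mix(l, mix(b, c), neg(neg(j))), mix(j, mix(neg(j), neg(mix(mix(b, neg(c)), c))))), b))
  Descend into:  mix(mix(mix(l, mix(b, c), neg(neg(j))), mix(j, mix(neg(j), neg(mix(mix(b, neg(c)), c))))), b)
  Push neg inside:  distribute neg over mix and collapse double neg
  Combine occurrences:  mix(l, b, c, j)
  Order the arguments:  mix(b, c, j, l)
  Rebuild:  h(mix(b, c, j, l))

Answer: yes — both canonical forms are h(mix(b, c, j, l))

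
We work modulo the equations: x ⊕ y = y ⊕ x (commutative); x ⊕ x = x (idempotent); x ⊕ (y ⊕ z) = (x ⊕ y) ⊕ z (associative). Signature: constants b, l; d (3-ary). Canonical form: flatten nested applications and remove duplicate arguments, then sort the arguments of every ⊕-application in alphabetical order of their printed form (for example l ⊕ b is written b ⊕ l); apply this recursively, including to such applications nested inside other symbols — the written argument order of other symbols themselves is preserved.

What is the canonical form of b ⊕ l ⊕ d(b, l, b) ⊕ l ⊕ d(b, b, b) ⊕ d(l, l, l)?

Idempotence:  drop duplicate l
Sort arguments:  b ⊕ d(b, b, b) ⊕ d(b, l, b) ⊕ d(l, l, l) ⊕ l

Answer: b ⊕ d(b, b, b) ⊕ d(b, l, b) ⊕ d(l, l, l) ⊕ l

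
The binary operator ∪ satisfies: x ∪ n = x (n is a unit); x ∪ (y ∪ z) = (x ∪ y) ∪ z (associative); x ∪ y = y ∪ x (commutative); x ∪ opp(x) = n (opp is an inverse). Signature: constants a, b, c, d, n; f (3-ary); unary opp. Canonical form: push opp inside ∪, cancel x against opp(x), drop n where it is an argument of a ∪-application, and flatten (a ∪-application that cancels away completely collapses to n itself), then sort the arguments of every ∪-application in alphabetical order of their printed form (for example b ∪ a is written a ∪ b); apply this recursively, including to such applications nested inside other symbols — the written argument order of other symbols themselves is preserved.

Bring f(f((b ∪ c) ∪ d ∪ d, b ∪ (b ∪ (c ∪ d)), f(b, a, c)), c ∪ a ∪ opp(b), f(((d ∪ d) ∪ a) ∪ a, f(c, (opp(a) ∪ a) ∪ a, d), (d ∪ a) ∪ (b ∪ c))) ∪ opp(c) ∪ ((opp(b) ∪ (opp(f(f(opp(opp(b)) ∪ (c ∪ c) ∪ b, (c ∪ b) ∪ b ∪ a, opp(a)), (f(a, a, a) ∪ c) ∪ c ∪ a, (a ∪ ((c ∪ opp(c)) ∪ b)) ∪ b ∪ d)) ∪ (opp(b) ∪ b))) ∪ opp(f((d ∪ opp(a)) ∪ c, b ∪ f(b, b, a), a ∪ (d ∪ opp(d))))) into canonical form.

Push opp inside:  distribute opp over ∪ and collapse double opp
Collect terms:  f(f(b ∪ c ∪ d ∪ d, b ∪ b ∪ c ∪ d, f(b, a, c)), a ∪ c ∪ opp(b), f(a ∪ a ∪ d ∪ d, f(c, a, d), a ∪ b ∪ c ∪ d)) ∪ opp(c) ∪ opp(b) ∪ opp(f(f(b ∪ b ∪ c ∪ c, a ∪ b ∪ b ∪ c, opp(a)), a ∪ c ∪ c ∪ f(a, a, a), a ∪ b ∪ b ∪ d)) ∪ opp(f(c ∪ d ∪ opp(a), b ∪ f(b, b, a), a))
Sort arguments:  f(f(b ∪ c ∪ d ∪ d, b ∪ b ∪ c ∪ d, f(b, a, c)), a ∪ c ∪ opp(b), f(a ∪ a ∪ d ∪ d, f(c, a, d), a ∪ b ∪ c ∪ d)) ∪ opp(b) ∪ opp(c) ∪ opp(f(c ∪ d ∪ opp(a), b ∪ f(b, b, a), a)) ∪ opp(f(f(b ∪ b ∪ c ∪ c, a ∪ b ∪ b ∪ c, opp(a)), a ∪ c ∪ c ∪ f(a, a, a), a ∪ b ∪ b ∪ d))

Answer: f(f(b ∪ c ∪ d ∪ d, b ∪ b ∪ c ∪ d, f(b, a, c)), a ∪ c ∪ opp(b), f(a ∪ a ∪ d ∪ d, f(c, a, d), a ∪ b ∪ c ∪ d)) ∪ opp(b) ∪ opp(c) ∪ opp(f(c ∪ d ∪ opp(a), b ∪ f(b, b, a), a)) ∪ opp(f(f(b ∪ b ∪ c ∪ c, a ∪ b ∪ b ∪ c, opp(a)), a ∪ c ∪ c ∪ f(a, a, a), a ∪ b ∪ b ∪ d))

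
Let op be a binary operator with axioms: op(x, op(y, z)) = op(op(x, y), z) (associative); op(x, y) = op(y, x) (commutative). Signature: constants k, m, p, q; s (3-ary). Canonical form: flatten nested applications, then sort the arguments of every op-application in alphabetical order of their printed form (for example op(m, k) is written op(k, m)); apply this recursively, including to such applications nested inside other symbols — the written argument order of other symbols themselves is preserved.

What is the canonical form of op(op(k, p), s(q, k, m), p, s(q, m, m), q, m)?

Answer: op(k, m, p, p, q, s(q, k, m), s(q, m, m))

Derivation:
Un-nest:  op(k, p, s(q, k, m), p, s(q, m, m), q, m)
Sort arguments:  op(k, m, p, p, q, s(q, k, m), s(q, m, m))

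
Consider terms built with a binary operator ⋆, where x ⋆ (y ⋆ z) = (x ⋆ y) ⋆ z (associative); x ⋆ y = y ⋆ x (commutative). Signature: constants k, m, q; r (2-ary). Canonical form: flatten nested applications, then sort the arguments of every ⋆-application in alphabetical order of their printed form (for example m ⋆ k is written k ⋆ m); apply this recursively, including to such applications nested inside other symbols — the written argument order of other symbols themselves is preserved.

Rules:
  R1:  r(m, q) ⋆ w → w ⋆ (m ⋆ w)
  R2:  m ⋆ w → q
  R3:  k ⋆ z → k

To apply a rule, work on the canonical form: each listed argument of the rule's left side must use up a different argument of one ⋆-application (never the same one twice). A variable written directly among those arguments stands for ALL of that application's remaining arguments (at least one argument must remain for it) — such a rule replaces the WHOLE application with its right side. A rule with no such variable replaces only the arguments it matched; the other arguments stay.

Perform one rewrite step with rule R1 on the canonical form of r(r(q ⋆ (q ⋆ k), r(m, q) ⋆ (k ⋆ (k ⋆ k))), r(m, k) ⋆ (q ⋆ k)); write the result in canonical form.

Canonical form:  r(r(k ⋆ q ⋆ q, k ⋆ k ⋆ k ⋆ r(m, q)), k ⋆ q ⋆ r(m, k))
Match R1:  consume r(m, q);  w := k ⋆ k ⋆ k
Every leftover argument binds to the variable; the entire application is replaced.
New term:  r(r(k ⋆ q ⋆ q, k ⋆ k ⋆ k ⋆ k ⋆ k ⋆ k ⋆ m), k ⋆ q ⋆ r(m, k))

Answer: r(r(k ⋆ q ⋆ q, k ⋆ k ⋆ k ⋆ k ⋆ k ⋆ k ⋆ m), k ⋆ q ⋆ r(m, k))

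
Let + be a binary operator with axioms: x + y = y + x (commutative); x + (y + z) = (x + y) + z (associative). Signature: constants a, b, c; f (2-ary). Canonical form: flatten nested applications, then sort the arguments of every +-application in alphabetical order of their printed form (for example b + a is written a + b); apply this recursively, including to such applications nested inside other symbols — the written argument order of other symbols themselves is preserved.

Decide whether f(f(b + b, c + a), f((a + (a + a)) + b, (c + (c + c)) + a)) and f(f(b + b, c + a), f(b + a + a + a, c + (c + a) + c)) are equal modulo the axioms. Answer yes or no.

Left:  f(f(b + b, c + a), f((a + (a + a)) + b, (c + (c + c)) + a))
  Focus inside:  (c + (c + c)) + a
  Un-nest:  c + c + c + a
  Order the arguments:  a + c + c + c
  Reassemble:  f(f(b + b, a + c), f(a + a + a + b, a + c + c + c))
Right:  f(f(b + b, c + a), f(b + a + a + a, c + (c + a) + c))
  Work inside:  c + (c + a) + c
  Un-nest:  c + c + a + c
  Sort arguments:  a + c + c + c
  Put back:  f(f(b + b, a + c), f(a + a + a + b, a + c + c + c))

Answer: yes — both canonical forms are f(f(b + b, a + c), f(a + a + a + b, a + c + c + c))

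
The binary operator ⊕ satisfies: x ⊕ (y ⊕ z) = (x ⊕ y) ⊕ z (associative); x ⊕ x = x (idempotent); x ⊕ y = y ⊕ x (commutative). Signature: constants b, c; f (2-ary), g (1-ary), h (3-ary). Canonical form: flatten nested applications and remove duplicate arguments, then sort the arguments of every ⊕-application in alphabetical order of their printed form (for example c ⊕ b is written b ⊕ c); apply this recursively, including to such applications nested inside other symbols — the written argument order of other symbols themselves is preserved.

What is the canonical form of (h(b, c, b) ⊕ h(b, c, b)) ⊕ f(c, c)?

Answer: f(c, c) ⊕ h(b, c, b)

Derivation:
Un-nest:  h(b, c, b) ⊕ h(b, c, b) ⊕ f(c, c)
Idempotence:  drop duplicate h(b, c, b)
Sort:  f(c, c) ⊕ h(b, c, b)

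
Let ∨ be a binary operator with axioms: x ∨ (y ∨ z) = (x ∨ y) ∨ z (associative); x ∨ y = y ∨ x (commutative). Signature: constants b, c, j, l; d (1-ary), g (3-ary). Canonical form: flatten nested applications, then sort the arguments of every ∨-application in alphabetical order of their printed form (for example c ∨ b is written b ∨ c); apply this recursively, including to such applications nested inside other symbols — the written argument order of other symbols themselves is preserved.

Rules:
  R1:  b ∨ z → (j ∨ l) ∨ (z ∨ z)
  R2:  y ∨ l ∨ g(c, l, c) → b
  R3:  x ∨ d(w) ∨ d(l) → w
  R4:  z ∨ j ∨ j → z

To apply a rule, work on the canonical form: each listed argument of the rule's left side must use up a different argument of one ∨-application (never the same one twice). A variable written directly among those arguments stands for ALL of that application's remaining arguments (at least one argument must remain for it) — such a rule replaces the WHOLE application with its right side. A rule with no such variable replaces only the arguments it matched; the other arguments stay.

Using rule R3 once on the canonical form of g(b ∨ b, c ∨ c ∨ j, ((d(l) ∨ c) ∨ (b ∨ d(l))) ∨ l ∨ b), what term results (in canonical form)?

Answer: g(b ∨ b, c ∨ c ∨ j, l)

Derivation:
Canonical form:  g(b ∨ b, c ∨ c ∨ j, b ∨ b ∨ c ∨ d(l) ∨ d(l) ∨ l)
Apply R3:  consuming d(l), d(l);  w := l, x := b ∨ b ∨ c ∨ l
The extension variable absorbs all remaining arguments, so the whole application is rewritten.
Giving:  g(b ∨ b, c ∨ c ∨ j, l)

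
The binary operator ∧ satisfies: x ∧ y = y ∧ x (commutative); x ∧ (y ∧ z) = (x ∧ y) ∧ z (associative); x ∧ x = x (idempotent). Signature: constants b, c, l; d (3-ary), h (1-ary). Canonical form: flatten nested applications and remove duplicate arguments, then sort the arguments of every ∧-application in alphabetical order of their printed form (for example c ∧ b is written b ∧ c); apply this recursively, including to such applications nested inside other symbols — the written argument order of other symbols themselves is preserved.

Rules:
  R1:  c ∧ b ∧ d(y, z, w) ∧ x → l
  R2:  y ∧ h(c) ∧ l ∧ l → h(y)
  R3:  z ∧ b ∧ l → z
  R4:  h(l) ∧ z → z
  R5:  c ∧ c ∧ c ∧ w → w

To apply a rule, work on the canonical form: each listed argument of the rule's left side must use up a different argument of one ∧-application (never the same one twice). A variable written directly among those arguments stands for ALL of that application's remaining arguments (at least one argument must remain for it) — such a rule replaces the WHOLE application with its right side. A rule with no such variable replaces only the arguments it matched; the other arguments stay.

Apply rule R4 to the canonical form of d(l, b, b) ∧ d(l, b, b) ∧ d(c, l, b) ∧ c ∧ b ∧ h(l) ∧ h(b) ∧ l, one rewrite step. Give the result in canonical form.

Canonical form:  b ∧ c ∧ d(c, l, b) ∧ d(l, b, b) ∧ h(b) ∧ h(l) ∧ l
Apply R4:  consuming h(l);  z := b ∧ c ∧ d(c, l, b) ∧ d(l, b, b) ∧ h(b) ∧ l
Every leftover argument binds to the variable; the entire application is replaced.
New term:  b ∧ c ∧ d(c, l, b) ∧ d(l, b, b) ∧ h(b) ∧ l

Answer: b ∧ c ∧ d(c, l, b) ∧ d(l, b, b) ∧ h(b) ∧ l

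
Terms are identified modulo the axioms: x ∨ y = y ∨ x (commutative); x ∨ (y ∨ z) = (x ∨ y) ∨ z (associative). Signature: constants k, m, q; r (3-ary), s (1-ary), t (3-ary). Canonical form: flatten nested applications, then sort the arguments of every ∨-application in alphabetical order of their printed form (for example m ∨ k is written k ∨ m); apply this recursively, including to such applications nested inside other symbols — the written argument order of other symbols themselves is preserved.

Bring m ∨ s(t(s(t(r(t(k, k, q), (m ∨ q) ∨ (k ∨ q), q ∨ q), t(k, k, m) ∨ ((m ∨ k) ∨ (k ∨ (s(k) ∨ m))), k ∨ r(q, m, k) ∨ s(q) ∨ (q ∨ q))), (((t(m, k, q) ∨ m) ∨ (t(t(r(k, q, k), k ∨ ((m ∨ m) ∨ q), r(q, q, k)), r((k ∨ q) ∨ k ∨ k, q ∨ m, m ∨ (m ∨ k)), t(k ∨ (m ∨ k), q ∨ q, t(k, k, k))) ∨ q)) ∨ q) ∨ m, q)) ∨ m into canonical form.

Inside:  s(t(s(t(r(t(k, k, q), (m ∨ q) ∨ (k ∨ q), q ∨ q), t(k, k, m) ∨ ((m ∨ k) ∨ (k ∨ (s(k) ∨ m))), k ∨ r(q, m, k) ∨ s(q) ∨ (q ∨ q))), (((t(m, k, q) ∨ m) ∨ (t(t(r(k, q, k), k ∨ ((m ∨ m) ∨ q), r(q, q, k)), r((k ∨ q) ∨ k ∨ k, q ∨ m, m ∨ (m ∨ k)), t(k ∨ (m ∨ k), q ∨ q, t(k, k, k))) ∨ q)) ∨ q) ∨ m, q))  →  s(t(s(t(r(t(k, k, q), k ∨ m ∨ q ∨ q, q ∨ q), k ∨ k ∨ m ∨ m ∨ s(k) ∨ t(k, k, m), k ∨ q ∨ q ∨ r(q, m, k) ∨ s(q))), m ∨ m ∨ q ∨ q ∨ t(m, k, q) ∨ t(t(r(k, q, k), k ∨ m ∨ m ∨ q, r(q, q, k)), r(k ∨ k ∨ k ∨ q, m ∨ q, k ∨ m ∨ m), t(k ∨ k ∨ m, q ∨ q, t(k, k, k))), q))
Sort arguments:  m ∨ m ∨ s(t(s(t(r(t(k, k, q), k ∨ m ∨ q ∨ q, q ∨ q), k ∨ k ∨ m ∨ m ∨ s(k) ∨ t(k, k, m), k ∨ q ∨ q ∨ r(q, m, k) ∨ s(q))), m ∨ m ∨ q ∨ q ∨ t(m, k, q) ∨ t(t(r(k, q, k), k ∨ m ∨ m ∨ q, r(q, q, k)), r(k ∨ k ∨ k ∨ q, m ∨ q, k ∨ m ∨ m), t(k ∨ k ∨ m, q ∨ q, t(k, k, k))), q))

Answer: m ∨ m ∨ s(t(s(t(r(t(k, k, q), k ∨ m ∨ q ∨ q, q ∨ q), k ∨ k ∨ m ∨ m ∨ s(k) ∨ t(k, k, m), k ∨ q ∨ q ∨ r(q, m, k) ∨ s(q))), m ∨ m ∨ q ∨ q ∨ t(m, k, q) ∨ t(t(r(k, q, k), k ∨ m ∨ m ∨ q, r(q, q, k)), r(k ∨ k ∨ k ∨ q, m ∨ q, k ∨ m ∨ m), t(k ∨ k ∨ m, q ∨ q, t(k, k, k))), q))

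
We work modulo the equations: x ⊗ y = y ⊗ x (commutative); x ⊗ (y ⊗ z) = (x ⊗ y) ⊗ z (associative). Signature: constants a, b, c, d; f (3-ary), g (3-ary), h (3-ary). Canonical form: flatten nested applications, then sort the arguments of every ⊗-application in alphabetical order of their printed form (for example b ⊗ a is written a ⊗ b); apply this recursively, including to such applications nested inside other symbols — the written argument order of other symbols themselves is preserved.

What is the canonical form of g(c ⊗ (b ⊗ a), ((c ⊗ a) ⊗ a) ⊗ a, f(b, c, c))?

Descend into:  ((c ⊗ a) ⊗ a) ⊗ a
Flatten:  c ⊗ a ⊗ a ⊗ a
Sort:  a ⊗ a ⊗ a ⊗ c
Rebuild:  g(a ⊗ b ⊗ c, a ⊗ a ⊗ a ⊗ c, f(b, c, c))

Answer: g(a ⊗ b ⊗ c, a ⊗ a ⊗ a ⊗ c, f(b, c, c))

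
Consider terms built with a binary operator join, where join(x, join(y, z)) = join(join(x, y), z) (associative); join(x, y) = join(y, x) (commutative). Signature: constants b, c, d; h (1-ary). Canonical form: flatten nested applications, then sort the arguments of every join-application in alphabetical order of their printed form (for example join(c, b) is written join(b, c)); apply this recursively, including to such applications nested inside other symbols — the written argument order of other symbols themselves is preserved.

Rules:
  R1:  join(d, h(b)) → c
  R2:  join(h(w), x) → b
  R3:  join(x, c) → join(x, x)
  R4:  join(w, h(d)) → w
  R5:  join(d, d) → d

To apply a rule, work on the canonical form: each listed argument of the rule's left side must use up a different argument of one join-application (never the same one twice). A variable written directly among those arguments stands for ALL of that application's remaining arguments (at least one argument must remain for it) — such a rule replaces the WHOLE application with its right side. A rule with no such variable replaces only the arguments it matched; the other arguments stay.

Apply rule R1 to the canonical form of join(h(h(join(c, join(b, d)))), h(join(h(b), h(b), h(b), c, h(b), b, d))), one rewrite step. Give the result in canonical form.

Answer: join(h(h(join(b, c, d))), h(join(b, c, c, h(b), h(b), h(b))))

Derivation:
Canonical form:  join(h(h(join(b, c, d))), h(join(b, c, d, h(b), h(b), h(b), h(b))))
Match R1:  consume d, h(b)
Result:  join(h(h(join(b, c, d))), h(join(b, c, c, h(b), h(b), h(b))))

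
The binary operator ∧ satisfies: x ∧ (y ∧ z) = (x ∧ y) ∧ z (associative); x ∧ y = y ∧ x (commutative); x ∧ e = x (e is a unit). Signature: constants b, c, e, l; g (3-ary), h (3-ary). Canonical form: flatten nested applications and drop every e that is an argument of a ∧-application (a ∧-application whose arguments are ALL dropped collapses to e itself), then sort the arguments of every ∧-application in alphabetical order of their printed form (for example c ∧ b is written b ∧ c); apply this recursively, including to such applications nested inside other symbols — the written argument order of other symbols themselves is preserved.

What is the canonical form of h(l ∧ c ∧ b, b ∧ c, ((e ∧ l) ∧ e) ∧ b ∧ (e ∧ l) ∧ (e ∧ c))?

Answer: h(b ∧ c ∧ l, b ∧ c, b ∧ c ∧ l ∧ l)

Derivation:
Work inside:  ((e ∧ l) ∧ e) ∧ b ∧ (e ∧ l) ∧ (e ∧ c)
Merge nested applications:  e ∧ l ∧ e ∧ b ∧ e ∧ l ∧ e ∧ c
Drop the unit:  drop e (×4)
Order the arguments:  b ∧ c ∧ l ∧ l
Reassemble:  h(b ∧ c ∧ l, b ∧ c, b ∧ c ∧ l ∧ l)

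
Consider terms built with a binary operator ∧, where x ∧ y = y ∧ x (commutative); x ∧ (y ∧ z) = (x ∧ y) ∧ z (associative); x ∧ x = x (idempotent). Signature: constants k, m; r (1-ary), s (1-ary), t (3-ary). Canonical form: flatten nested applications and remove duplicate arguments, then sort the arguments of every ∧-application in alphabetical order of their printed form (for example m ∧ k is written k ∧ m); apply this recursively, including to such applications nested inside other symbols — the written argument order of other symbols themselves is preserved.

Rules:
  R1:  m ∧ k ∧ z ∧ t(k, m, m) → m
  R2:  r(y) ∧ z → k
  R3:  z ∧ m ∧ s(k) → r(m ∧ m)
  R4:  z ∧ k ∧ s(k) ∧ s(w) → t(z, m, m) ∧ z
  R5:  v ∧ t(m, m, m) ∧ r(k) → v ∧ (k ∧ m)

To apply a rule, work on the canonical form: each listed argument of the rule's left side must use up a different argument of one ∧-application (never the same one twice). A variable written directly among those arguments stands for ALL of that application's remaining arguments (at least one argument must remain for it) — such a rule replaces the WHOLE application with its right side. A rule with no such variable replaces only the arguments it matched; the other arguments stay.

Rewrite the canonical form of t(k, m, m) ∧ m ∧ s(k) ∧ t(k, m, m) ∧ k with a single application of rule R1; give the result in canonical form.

Canonical form:  k ∧ m ∧ s(k) ∧ t(k, m, m)
R1 matches:  uses k, m, t(k, m, m);  z := s(k)
Every leftover argument binds to the variable; the entire application is replaced.
Giving:  m

Answer: m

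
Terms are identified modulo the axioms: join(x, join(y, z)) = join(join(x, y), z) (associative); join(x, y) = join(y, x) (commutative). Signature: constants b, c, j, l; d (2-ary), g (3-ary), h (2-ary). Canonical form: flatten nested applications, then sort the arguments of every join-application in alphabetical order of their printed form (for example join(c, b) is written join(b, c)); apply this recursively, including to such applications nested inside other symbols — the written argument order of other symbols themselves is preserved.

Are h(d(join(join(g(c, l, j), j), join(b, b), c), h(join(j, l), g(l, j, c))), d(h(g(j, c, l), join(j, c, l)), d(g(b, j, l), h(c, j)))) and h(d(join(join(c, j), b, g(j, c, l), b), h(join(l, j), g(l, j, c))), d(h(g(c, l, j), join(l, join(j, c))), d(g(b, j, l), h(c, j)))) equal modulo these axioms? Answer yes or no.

Left:  h(d(join(join(g(c, l, j), j), join(b, b), c), h(join(j, l), g(l, j, c))), d(h(g(j, c, l), join(j, c, l)), d(g(b, j, l), h(c, j))))
  Focus inside:  join(join(g(c, l, j), j), join(b, b), c)
  Merge nested applications:  join(g(c, l, j), j, b, b, c)
  Sort:  join(b, b, c, g(c, l, j), j)
  Rebuild:  h(d(join(b, b, c, g(c, l, j), j), h(join(j, l), g(l, j, c))), d(h(g(j, c, l), join(c, j, l)), d(g(b, j, l), h(c, j))))
Right:  h(d(join(join(c, j), b, g(j, c, l), b), h(join(l, j), g(l, j, c))), d(h(g(c, l, j), join(l, join(j, c))), d(g(b, j, l), h(c, j))))
  Descend into:  join(join(c, j), b, g(j, c, l), b)
  Un-nest:  join(c, j, b, g(j, c, l), b)
  Order the arguments:  join(b, b, c, g(j, c, l), j)
  Rebuild:  h(d(join(b, b, c, g(j, c, l), j), h(join(j, l), g(l, j, c))), d(h(g(c, l, j), join(c, j, l)), d(g(b, j, l), h(c, j))))

Answer: no — h(d(join(b, b, c, g(c, l, j), j), h(join(j, l), g(l, j, c))), d(h(g(j, c, l), join(c, j, l)), d(g(b, j, l), h(c, j)))) vs h(d(join(b, b, c, g(j, c, l), j), h(join(j, l), g(l, j, c))), d(h(g(c, l, j), join(c, j, l)), d(g(b, j, l), h(c, j))))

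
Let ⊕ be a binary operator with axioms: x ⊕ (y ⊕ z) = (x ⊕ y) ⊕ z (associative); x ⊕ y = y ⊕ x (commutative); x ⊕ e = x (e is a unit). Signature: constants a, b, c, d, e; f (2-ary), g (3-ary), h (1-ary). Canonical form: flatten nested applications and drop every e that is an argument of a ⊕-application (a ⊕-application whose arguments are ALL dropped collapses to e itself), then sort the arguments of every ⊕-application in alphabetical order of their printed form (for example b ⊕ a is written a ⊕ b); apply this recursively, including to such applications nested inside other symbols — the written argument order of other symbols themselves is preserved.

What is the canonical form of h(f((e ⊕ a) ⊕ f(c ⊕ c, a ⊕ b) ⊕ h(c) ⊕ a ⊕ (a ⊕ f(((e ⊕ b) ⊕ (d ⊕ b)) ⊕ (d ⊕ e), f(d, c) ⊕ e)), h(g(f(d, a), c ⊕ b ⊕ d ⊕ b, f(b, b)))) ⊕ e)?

Descend into:  f((e ⊕ a) ⊕ f(c ⊕ c, a ⊕ b) ⊕ h(c) ⊕ a ⊕ (a ⊕ f(((e ⊕ b) ⊕ (d ⊕ b)) ⊕ (d ⊕ e), f(d, c) ⊕ e)), h(g(f(d, a), c ⊕ b ⊕ d ⊕ b, f(b, b)))) ⊕ e
Simplify inside:  f((e ⊕ a) ⊕ f(c ⊕ c, a ⊕ b) ⊕ h(c) ⊕ a ⊕ (a ⊕ f(((e ⊕ b) ⊕ (d ⊕ b)) ⊕ (d ⊕ e), f(d, c) ⊕ e)), h(g(f(d, a), c ⊕ b ⊕ d ⊕ b, f(b, b))))  →  f(a ⊕ a ⊕ a ⊕ f(b ⊕ b ⊕ d ⊕ d, f(d, c)) ⊕ f(c ⊕ c, a ⊕ b) ⊕ h(c), h(g(f(d, a), b ⊕ b ⊕ c ⊕ d, f(b, b))))
Units out:  drop e
Sort:  f(a ⊕ a ⊕ a ⊕ f(b ⊕ b ⊕ d ⊕ d, f(d, c)) ⊕ f(c ⊕ c, a ⊕ b) ⊕ h(c), h(g(f(d, a), b ⊕ b ⊕ c ⊕ d, f(b, b))))
Put back:  h(f(a ⊕ a ⊕ a ⊕ f(b ⊕ b ⊕ d ⊕ d, f(d, c)) ⊕ f(c ⊕ c, a ⊕ b) ⊕ h(c), h(g(f(d, a), b ⊕ b ⊕ c ⊕ d, f(b, b)))))

Answer: h(f(a ⊕ a ⊕ a ⊕ f(b ⊕ b ⊕ d ⊕ d, f(d, c)) ⊕ f(c ⊕ c, a ⊕ b) ⊕ h(c), h(g(f(d, a), b ⊕ b ⊕ c ⊕ d, f(b, b)))))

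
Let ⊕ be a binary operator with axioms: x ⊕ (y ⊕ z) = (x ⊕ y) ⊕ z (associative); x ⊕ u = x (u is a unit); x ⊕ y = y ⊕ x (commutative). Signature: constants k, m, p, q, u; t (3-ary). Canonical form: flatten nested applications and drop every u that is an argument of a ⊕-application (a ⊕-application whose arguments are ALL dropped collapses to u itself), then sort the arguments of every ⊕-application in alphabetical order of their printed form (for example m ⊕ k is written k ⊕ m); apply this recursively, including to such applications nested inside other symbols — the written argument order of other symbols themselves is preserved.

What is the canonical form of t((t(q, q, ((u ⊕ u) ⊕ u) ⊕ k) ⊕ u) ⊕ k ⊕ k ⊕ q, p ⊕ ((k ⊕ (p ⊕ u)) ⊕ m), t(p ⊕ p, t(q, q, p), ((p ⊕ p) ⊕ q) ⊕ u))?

Focus inside:  (t(q, q, ((u ⊕ u) ⊕ u) ⊕ k) ⊕ u) ⊕ k ⊕ k ⊕ q
Flatten:  t(q, q, ((u ⊕ u) ⊕ u) ⊕ k) ⊕ u ⊕ k ⊕ k ⊕ q
Canonicalize subterm:  t(q, q, ((u ⊕ u) ⊕ u) ⊕ k)  →  t(q, q, k)
Unit:  drop u
Sort arguments:  k ⊕ k ⊕ q ⊕ t(q, q, k)
Reassemble:  t(k ⊕ k ⊕ q ⊕ t(q, q, k), k ⊕ m ⊕ p ⊕ p, t(p ⊕ p, t(q, q, p), p ⊕ p ⊕ q))

Answer: t(k ⊕ k ⊕ q ⊕ t(q, q, k), k ⊕ m ⊕ p ⊕ p, t(p ⊕ p, t(q, q, p), p ⊕ p ⊕ q))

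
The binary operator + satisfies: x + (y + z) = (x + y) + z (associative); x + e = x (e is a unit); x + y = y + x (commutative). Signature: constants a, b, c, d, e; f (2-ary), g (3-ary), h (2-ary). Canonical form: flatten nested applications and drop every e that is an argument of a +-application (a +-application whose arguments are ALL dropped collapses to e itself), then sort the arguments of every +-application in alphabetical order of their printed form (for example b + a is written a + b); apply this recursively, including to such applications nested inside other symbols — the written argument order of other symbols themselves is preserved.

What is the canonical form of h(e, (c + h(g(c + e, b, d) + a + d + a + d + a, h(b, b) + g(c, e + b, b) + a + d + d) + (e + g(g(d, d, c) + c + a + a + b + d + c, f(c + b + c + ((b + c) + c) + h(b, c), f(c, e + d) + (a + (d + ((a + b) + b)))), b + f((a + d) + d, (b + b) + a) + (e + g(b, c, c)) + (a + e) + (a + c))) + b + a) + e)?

Descend into:  (c + h(g(c + e, b, d) + a + d + a + d + a, h(b, b) + g(c, e + b, b) + a + d + d) + (e + g(g(d, d, c) + c + a + a + b + d + c, f(c + b + c + ((b + c) + c) + h(b, c), f(c, e + d) + (a + (d + ((a + b) + b)))), b + f((a + d) + d, (b + b) + a) + (e + g(b, c, c)) + (a + e) + (a + c))) + b + a) + e
Merge nested applications:  c + h(g(c + e, b, d) + a + d + a + d + a, h(b, b) + g(c, e + b, b) + a + d + d) + e + g(g(d, d, c) + c + a + a + b + d + c, f(c + b + c + ((b + c) + c) + h(b, c), f(c, e + d) + (a + (d + ((a + b) + b)))), b + f((a + d) + d, (b + b) + a) + (e + g(b, c, c)) + (a + e) + (a + c)) + b + a + e
Simplify inside:  h(g(c + e, b, d) + a + d + a + d + a, h(b, b) + g(c, e + b, b) + a + d + d)  →  h(a + a + a + d + d + g(c, b, d), a + d + d + g(c, b, b) + h(b, b))
Canonicalize subterm:  g(g(d, d, c) + c + a + a + b + d + c, f(c + b + c + ((b + c) + c) + h(b, c), f(c, e + d) + (a + (d + ((a + b) + b)))), b + f((a + d) + d, (b + b) + a) + (e + g(b, c, c)) + (a + e) + (a + c))  →  g(a + a + b + c + c + d + g(d, d, c), f(b + b + c + c + c + c + h(b, c), a + a + b + b + d + f(c, d)), a + a + b + c + f(a + d + d, a + b + b) + g(b, c, c))
Units out:  drop e (×2)
Order the arguments:  a + b + c + g(a + a + b + c + c + d + g(d, d, c), f(b + b + c + c + c + c + h(b, c), a + a + b + b + d + f(c, d)), a + a + b + c + f(a + d + d, a + b + b) + g(b, c, c)) + h(a + a + a + d + d + g(c, b, d), a + d + d + g(c, b, b) + h(b, b))
Rebuild:  h(e, a + b + c + g(a + a + b + c + c + d + g(d, d, c), f(b + b + c + c + c + c + h(b, c), a + a + b + b + d + f(c, d)), a + a + b + c + f(a + d + d, a + b + b) + g(b, c, c)) + h(a + a + a + d + d + g(c, b, d), a + d + d + g(c, b, b) + h(b, b)))

Answer: h(e, a + b + c + g(a + a + b + c + c + d + g(d, d, c), f(b + b + c + c + c + c + h(b, c), a + a + b + b + d + f(c, d)), a + a + b + c + f(a + d + d, a + b + b) + g(b, c, c)) + h(a + a + a + d + d + g(c, b, d), a + d + d + g(c, b, b) + h(b, b)))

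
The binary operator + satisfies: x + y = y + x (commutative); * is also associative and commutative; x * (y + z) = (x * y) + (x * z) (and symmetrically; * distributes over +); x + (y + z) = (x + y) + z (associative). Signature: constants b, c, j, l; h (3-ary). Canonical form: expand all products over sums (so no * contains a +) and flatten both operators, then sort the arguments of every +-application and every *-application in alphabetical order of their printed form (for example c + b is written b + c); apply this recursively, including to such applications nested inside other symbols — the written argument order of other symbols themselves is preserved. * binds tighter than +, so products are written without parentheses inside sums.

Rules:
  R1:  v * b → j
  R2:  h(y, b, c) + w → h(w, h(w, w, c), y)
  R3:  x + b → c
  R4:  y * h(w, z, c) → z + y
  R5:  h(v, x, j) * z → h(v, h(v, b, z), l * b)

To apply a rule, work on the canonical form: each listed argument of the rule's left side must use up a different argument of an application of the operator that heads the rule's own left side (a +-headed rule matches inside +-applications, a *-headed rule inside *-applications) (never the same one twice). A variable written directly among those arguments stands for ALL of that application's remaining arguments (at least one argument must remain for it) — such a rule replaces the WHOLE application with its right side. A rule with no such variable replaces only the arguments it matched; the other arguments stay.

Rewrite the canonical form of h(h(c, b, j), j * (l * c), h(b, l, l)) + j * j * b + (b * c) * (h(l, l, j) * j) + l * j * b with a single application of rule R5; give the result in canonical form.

Answer: b * j * j + b * j * l + h(h(c, b, j), c * j * l, h(b, l, l)) + h(l, h(l, b, b * c * j), b * l)

Derivation:
Canonical form:  b * c * h(l, l, j) * j + b * j * j + b * j * l + h(h(c, b, j), c * j * l, h(b, l, l))
Match R5:  consume h(l, l, j);  v := l, x := l, z := b * c * j
The extension variable absorbs all remaining arguments, so the whole application is rewritten.
New term:  b * j * j + b * j * l + h(h(c, b, j), c * j * l, h(b, l, l)) + h(l, h(l, b, b * c * j), b * l)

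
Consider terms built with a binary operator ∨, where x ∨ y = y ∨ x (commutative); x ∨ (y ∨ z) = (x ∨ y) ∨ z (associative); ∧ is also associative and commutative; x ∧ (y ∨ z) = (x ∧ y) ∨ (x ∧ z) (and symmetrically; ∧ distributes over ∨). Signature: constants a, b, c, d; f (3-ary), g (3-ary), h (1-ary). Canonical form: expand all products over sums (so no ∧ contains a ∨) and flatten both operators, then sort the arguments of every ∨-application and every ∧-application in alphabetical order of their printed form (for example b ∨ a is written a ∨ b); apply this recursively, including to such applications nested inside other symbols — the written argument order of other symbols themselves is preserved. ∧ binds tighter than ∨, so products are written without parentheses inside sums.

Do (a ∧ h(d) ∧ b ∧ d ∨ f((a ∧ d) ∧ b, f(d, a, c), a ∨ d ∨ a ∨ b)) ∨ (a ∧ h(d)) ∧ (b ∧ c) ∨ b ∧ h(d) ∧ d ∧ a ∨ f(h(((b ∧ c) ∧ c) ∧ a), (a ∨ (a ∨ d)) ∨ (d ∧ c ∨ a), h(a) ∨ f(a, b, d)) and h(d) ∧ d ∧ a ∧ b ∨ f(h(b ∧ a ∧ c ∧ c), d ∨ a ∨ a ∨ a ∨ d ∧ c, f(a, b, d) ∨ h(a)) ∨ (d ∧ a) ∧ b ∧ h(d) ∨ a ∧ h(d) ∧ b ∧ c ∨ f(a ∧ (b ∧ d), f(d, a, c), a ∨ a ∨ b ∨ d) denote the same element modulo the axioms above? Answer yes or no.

Answer: yes — both canonical forms are a ∧ b ∧ c ∧ h(d) ∨ a ∧ b ∧ d ∧ h(d) ∨ a ∧ b ∧ d ∧ h(d) ∨ f(a ∧ b ∧ d, f(d, a, c), a ∨ a ∨ b ∨ d) ∨ f(h(a ∧ b ∧ c ∧ c), a ∨ a ∨ a ∨ c ∧ d ∨ d, f(a, b, d) ∨ h(a))

Derivation:
Left:  (a ∧ h(d) ∧ b ∧ d ∨ f((a ∧ d) ∧ b, f(d, a, c), a ∨ d ∨ a ∨ b)) ∨ (a ∧ h(d)) ∧ (b ∧ c) ∨ b ∧ h(d) ∧ d ∧ a ∨ f(h(((b ∧ c) ∧ c) ∧ a), (a ∨ (a ∨ d)) ∨ (d ∧ c ∨ a), h(a) ∨ f(a, b, d))
  Flatten:  a ∧ b ∧ d ∧ h(d) ∨ f(a ∧ b ∧ d, f(d, a, c), a ∨ a ∨ b ∨ d) ∨ a ∧ b ∧ c ∧ h(d) ∨ a ∧ b ∧ d ∧ h(d) ∨ f(h(a ∧ b ∧ c ∧ c), a ∨ a ∨ a ∨ c ∧ d ∨ d, f(a, b, d) ∨ h(a))
  Sort arguments:  a ∧ b ∧ c ∧ h(d) ∨ a ∧ b ∧ d ∧ h(d) ∨ a ∧ b ∧ d ∧ h(d) ∨ f(a ∧ b ∧ d, f(d, a, c), a ∨ a ∨ b ∨ d) ∨ f(h(a ∧ b ∧ c ∧ c), a ∨ a ∨ a ∨ c ∧ d ∨ d, f(a, b, d) ∨ h(a))
Right:  h(d) ∧ d ∧ a ∧ b ∨ f(h(b ∧ a ∧ c ∧ c), d ∨ a ∨ a ∨ a ∨ d ∧ c, f(a, b, d) ∨ h(a)) ∨ (d ∧ a) ∧ b ∧ h(d) ∨ a ∧ h(d) ∧ b ∧ c ∨ f(a ∧ (b ∧ d), f(d, a, c), a ∨ a ∨ b ∨ d)
  Flatten:  a ∧ b ∧ d ∧ h(d) ∨ f(h(a ∧ b ∧ c ∧ c), a ∨ a ∨ a ∨ c ∧ d ∨ d, f(a, b, d) ∨ h(a)) ∨ a ∧ b ∧ d ∧ h(d) ∨ a ∧ b ∧ c ∧ h(d) ∨ f(a ∧ b ∧ d, f(d, a, c), a ∨ a ∨ b ∨ d)
  Sort arguments:  a ∧ b ∧ c ∧ h(d) ∨ a ∧ b ∧ d ∧ h(d) ∨ a ∧ b ∧ d ∧ h(d) ∨ f(a ∧ b ∧ d, f(d, a, c), a ∨ a ∨ b ∨ d) ∨ f(h(a ∧ b ∧ c ∧ c), a ∨ a ∨ a ∨ c ∧ d ∨ d, f(a, b, d) ∨ h(a))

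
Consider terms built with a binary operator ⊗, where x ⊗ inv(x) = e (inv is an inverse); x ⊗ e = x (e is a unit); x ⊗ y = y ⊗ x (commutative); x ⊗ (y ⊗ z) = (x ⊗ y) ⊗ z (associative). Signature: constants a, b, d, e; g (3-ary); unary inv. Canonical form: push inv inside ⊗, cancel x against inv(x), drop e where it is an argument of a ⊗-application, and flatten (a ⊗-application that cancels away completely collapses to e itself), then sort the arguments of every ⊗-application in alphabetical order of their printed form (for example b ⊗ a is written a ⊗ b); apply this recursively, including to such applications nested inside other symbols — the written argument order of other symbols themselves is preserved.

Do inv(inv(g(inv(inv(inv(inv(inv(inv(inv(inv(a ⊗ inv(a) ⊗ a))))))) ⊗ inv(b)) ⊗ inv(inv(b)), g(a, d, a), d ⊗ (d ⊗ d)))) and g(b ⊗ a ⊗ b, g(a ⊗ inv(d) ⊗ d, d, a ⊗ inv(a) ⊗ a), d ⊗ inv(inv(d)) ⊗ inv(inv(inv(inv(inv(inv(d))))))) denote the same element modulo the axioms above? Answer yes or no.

Answer: yes — both canonical forms are g(a ⊗ b ⊗ b, g(a, d, a), d ⊗ d ⊗ d)

Derivation:
Left:  inv(inv(g(inv(inv(inv(inv(inv(inv(inv(inv(a ⊗ inv(a) ⊗ a))))))) ⊗ inv(b)) ⊗ inv(inv(b)), g(a, d, a), d ⊗ (d ⊗ d))))
  Push inv inside:  distribute inv over ⊗ and collapse double inv
  Collect:  g(a ⊗ b ⊗ b, g(a, d, a), d ⊗ d ⊗ d)
Right:  g(b ⊗ a ⊗ b, g(a ⊗ inv(d) ⊗ d, d, a ⊗ inv(a) ⊗ a), d ⊗ inv(inv(d)) ⊗ inv(inv(inv(inv(inv(inv(d)))))))
  Descend into:  d ⊗ inv(inv(d)) ⊗ inv(inv(inv(inv(inv(inv(d))))))
  Push inv inside:  distribute inv over ⊗ and collapse double inv
  Collect:  d ⊗ d ⊗ d
  Put back:  g(a ⊗ b ⊗ b, g(a, d, a), d ⊗ d ⊗ d)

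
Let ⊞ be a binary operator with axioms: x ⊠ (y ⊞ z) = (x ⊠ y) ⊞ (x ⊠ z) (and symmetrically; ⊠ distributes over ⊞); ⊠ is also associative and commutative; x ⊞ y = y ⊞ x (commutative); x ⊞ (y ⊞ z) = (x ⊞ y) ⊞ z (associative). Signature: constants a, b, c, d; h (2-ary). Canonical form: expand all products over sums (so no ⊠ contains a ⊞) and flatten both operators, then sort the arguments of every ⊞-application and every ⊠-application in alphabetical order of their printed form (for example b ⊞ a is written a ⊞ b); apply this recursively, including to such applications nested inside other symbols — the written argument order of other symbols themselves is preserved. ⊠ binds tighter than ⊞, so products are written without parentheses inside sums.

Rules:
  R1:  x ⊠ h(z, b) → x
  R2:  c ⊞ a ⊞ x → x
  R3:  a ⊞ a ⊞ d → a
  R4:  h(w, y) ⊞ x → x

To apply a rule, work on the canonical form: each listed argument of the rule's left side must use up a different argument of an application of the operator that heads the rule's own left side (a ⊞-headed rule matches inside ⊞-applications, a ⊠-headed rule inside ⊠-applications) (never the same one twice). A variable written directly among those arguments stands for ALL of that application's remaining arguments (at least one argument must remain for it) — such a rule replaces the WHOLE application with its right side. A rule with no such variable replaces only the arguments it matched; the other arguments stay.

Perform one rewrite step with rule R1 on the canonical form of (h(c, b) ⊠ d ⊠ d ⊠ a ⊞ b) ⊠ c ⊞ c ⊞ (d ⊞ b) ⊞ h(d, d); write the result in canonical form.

Canonical form:  a ⊠ c ⊠ d ⊠ d ⊠ h(c, b) ⊞ b ⊞ b ⊠ c ⊞ c ⊞ d ⊞ h(d, d)
Apply R1:  consuming h(c, b);  x := a ⊠ c ⊠ d ⊠ d, z := c
Every leftover argument binds to the variable; the entire application is replaced.
New term:  a ⊠ c ⊠ d ⊠ d ⊞ b ⊞ b ⊠ c ⊞ c ⊞ d ⊞ h(d, d)

Answer: a ⊠ c ⊠ d ⊠ d ⊞ b ⊞ b ⊠ c ⊞ c ⊞ d ⊞ h(d, d)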